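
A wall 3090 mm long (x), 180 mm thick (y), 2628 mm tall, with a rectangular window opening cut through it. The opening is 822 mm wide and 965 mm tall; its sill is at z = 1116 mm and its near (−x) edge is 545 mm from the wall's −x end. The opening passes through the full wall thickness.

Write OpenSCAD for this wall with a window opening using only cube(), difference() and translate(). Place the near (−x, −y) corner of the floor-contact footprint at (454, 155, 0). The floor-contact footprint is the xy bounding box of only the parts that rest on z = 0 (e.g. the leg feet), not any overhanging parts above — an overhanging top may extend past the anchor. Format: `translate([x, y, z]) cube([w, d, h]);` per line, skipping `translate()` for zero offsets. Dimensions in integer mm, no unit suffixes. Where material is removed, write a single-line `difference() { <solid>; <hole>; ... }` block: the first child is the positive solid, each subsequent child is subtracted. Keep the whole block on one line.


difference() { translate([454, 155, 0]) cube([3090, 180, 2628]); translate([999, 155, 1116]) cube([822, 180, 965]); }


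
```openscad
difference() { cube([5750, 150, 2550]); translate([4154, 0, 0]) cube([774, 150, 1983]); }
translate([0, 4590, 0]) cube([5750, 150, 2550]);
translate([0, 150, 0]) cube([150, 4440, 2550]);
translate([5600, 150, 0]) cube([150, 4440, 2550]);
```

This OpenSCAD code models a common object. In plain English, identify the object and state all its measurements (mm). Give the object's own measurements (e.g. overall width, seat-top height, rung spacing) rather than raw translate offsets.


A single room: four walls, each 2550 mm tall and 150 mm thick, enclosing an outside footprint 5750×4740 mm (x × y), no floor or roof. The front and back walls (−y and +y sides) run the full x-width; the side walls fit between their inner faces. A door opening 774 mm wide and 1983 mm tall is cut through the front wall from the floor up, its −x edge 4154 mm from the wall's −x end.


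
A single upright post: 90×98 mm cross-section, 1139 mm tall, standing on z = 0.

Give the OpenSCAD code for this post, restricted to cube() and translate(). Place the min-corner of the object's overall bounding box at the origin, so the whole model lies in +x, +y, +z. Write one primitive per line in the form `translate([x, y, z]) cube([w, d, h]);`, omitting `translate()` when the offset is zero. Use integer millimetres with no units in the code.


cube([90, 98, 1139]);


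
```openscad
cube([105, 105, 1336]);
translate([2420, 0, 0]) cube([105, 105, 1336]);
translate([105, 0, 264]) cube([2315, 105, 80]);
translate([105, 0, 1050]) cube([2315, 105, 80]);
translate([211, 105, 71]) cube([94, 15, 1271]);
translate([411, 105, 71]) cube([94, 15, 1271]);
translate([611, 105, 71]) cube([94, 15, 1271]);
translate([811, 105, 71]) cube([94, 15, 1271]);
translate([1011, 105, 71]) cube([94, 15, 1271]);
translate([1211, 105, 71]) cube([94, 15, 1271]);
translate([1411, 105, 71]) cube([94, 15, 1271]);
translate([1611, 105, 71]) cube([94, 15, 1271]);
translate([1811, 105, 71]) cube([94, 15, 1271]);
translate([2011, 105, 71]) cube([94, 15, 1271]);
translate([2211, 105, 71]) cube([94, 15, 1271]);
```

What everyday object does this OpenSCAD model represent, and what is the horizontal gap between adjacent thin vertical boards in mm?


A fence section. The picket gap is 106 mm.

Two posts, two rails, 11 pickets — a fence section. Span 2315 mm holds 11 pickets of 94 mm with 12 equal gaps: ⌊(2315 − 11·94) / 12⌋ = 106 mm.


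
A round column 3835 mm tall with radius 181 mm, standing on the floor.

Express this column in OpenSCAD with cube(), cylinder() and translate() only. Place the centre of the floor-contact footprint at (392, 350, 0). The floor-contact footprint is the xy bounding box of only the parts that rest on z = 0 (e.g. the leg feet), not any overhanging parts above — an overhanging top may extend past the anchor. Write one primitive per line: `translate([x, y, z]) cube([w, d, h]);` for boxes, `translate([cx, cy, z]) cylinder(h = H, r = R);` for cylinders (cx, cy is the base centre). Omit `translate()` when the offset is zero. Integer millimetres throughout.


translate([392, 350, 0]) cylinder(h = 3835, r = 181);


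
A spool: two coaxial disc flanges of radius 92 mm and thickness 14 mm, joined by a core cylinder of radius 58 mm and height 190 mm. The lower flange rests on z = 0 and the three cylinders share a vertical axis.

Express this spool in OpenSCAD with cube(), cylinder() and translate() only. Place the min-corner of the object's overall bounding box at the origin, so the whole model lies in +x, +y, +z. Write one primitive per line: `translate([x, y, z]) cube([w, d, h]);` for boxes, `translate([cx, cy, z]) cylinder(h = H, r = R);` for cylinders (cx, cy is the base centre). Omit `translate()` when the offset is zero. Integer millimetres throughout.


translate([92, 92, 0]) cylinder(h = 14, r = 92);
translate([92, 92, 14]) cylinder(h = 190, r = 58);
translate([92, 92, 204]) cylinder(h = 14, r = 92);


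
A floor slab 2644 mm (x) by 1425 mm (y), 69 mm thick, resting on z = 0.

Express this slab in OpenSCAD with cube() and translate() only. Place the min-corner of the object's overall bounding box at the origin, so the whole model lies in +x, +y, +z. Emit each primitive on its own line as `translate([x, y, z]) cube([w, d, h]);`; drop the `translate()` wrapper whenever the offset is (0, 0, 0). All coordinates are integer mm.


cube([2644, 1425, 69]);


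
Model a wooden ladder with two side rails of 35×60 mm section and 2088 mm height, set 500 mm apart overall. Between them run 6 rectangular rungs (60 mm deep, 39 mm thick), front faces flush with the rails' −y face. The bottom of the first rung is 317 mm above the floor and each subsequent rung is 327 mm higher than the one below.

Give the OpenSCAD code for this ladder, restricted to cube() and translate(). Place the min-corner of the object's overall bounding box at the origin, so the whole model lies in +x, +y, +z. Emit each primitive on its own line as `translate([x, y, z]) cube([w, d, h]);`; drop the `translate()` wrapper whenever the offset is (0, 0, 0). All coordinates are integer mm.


// rung span = 500 - 2*35 = 430
// rung[k] z = 317 + k*327
cube([35, 60, 2088]);
translate([465, 0, 0]) cube([35, 60, 2088]);
translate([35, 0, 317]) cube([430, 60, 39]);
translate([35, 0, 644]) cube([430, 60, 39]);
translate([35, 0, 971]) cube([430, 60, 39]);
translate([35, 0, 1298]) cube([430, 60, 39]);
translate([35, 0, 1625]) cube([430, 60, 39]);
translate([35, 0, 1952]) cube([430, 60, 39]);


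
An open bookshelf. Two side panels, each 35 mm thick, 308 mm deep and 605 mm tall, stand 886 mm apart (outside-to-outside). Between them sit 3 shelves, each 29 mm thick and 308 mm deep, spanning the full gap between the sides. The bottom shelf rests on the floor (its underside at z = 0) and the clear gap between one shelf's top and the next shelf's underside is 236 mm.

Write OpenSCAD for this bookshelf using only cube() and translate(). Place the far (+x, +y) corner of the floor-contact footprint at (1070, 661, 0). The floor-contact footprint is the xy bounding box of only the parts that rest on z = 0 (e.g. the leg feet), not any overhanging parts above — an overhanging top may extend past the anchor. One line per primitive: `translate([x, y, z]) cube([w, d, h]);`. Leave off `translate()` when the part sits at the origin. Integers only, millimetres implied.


translate([184, 353, 0]) cube([35, 308, 605]);
translate([1035, 353, 0]) cube([35, 308, 605]);
translate([219, 353, 0]) cube([816, 308, 29]);
translate([219, 353, 265]) cube([816, 308, 29]);
translate([219, 353, 530]) cube([816, 308, 29]);


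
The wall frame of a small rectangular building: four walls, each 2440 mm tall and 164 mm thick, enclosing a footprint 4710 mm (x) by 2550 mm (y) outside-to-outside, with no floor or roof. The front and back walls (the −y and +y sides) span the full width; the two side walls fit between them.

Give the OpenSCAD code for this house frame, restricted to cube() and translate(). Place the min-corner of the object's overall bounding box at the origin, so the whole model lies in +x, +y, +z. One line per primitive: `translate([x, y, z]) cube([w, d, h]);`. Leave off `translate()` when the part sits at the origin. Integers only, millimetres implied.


cube([4710, 164, 2440]);
translate([0, 2386, 0]) cube([4710, 164, 2440]);
translate([0, 164, 0]) cube([164, 2222, 2440]);
translate([4546, 164, 0]) cube([164, 2222, 2440]);


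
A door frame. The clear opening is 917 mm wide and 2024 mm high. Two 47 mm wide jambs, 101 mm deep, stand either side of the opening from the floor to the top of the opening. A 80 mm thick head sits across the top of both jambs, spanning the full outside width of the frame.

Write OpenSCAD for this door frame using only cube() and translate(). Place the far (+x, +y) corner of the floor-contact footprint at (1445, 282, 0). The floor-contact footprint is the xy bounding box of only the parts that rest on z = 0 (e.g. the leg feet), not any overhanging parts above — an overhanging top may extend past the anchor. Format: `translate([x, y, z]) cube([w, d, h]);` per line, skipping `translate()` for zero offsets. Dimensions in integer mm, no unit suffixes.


translate([434, 181, 0]) cube([47, 101, 2024]);
translate([1398, 181, 0]) cube([47, 101, 2024]);
translate([434, 181, 2024]) cube([1011, 101, 80]);


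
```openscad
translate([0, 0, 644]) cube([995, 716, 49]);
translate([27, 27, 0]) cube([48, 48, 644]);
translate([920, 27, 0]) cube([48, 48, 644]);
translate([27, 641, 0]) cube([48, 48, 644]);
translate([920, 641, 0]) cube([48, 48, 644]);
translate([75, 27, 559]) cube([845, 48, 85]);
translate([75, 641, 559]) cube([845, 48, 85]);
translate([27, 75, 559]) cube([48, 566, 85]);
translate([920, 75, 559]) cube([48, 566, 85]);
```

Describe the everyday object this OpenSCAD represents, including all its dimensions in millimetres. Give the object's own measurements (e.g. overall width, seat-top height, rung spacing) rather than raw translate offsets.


A table: top 995 mm (x) × 716 mm (y), 49 mm thick, upper face at z = 693 mm, on four 48×48 mm square legs, each inset 27 mm from the nearest pair of top edges from z = 0 to the bottom of the top. Four apron rails, 48 mm thick and 85 mm tall, run between adjacent legs with their top edges flush with the underside of the top and their outer faces flush with the legs' outer faces.


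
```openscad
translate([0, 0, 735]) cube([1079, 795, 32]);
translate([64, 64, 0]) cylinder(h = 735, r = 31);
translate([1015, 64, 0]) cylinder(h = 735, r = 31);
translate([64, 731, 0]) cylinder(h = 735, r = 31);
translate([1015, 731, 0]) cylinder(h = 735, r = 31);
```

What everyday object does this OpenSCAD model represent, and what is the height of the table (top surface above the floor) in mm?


A table. The table height is 767 mm.

A 1079×795×32 slab sits at z = 735 on four Ø62 mm round legs — a table. The top surface is at 735 + 32 = 767 mm.


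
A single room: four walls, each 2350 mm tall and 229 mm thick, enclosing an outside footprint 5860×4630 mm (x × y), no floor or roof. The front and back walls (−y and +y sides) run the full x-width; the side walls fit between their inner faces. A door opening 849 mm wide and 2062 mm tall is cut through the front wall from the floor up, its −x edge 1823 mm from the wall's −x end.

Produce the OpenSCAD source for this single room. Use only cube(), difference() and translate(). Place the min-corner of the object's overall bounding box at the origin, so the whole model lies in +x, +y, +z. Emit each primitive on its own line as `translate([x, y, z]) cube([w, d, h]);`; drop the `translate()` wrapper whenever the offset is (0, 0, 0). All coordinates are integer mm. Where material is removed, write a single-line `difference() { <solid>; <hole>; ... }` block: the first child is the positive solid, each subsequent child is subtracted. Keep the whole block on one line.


difference() { cube([5860, 229, 2350]); translate([1823, 0, 0]) cube([849, 229, 2062]); }
translate([0, 4401, 0]) cube([5860, 229, 2350]);
translate([0, 229, 0]) cube([229, 4172, 2350]);
translate([5631, 229, 0]) cube([229, 4172, 2350]);


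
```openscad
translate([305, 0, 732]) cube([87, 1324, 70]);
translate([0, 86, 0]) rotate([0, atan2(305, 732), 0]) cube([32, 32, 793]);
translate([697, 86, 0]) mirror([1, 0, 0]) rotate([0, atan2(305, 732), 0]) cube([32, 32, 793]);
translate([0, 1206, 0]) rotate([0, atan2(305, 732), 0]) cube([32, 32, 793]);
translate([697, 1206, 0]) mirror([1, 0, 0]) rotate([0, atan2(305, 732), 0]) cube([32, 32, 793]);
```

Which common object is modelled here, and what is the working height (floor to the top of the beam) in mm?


A sawhorse. The overall height is 802 mm.

A beam across two mirrored pairs of raked legs — a sawhorse. The beam's underside is at z = 732 (matching the legs' vertical rise in atan2(305, 732)) and the beam is 70 mm tall, so its top is at 732 + 70 = 802 mm. The raked legs top out at the beam's underside, so that is the highest point.


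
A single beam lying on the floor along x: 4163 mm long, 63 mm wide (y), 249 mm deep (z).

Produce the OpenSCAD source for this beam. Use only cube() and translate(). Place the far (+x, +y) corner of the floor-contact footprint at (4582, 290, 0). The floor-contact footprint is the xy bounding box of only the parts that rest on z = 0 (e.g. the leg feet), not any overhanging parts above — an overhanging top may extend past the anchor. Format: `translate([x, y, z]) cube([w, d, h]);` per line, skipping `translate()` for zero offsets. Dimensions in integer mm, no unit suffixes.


translate([419, 227, 0]) cube([4163, 63, 249]);


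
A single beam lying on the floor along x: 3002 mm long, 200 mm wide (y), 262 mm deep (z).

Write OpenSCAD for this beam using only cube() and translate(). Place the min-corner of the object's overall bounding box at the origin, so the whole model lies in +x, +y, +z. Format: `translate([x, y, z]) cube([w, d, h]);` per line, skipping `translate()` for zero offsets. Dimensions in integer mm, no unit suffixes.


cube([3002, 200, 262]);


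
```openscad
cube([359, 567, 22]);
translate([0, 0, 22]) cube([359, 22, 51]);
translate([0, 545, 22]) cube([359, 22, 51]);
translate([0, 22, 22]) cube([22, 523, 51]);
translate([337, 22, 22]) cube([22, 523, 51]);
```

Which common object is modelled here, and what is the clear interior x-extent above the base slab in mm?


An open box. The internal width is 315 mm.

A 359×567 base slab with four walls standing on it — an open box. The base is 359 mm wide and the walls are 22 mm thick, so the internal width is 359 − 2 × 22 = 315 mm.


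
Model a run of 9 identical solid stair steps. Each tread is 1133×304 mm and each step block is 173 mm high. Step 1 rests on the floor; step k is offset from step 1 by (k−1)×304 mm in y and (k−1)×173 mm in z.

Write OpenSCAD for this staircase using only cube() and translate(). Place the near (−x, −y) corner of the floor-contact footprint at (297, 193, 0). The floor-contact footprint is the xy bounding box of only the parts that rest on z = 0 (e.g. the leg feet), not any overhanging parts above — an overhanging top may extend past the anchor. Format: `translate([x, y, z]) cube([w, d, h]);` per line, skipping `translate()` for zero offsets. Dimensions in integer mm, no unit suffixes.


translate([297, 193, 0]) cube([1133, 304, 173]);
translate([297, 497, 173]) cube([1133, 304, 173]);
translate([297, 801, 346]) cube([1133, 304, 173]);
translate([297, 1105, 519]) cube([1133, 304, 173]);
translate([297, 1409, 692]) cube([1133, 304, 173]);
translate([297, 1713, 865]) cube([1133, 304, 173]);
translate([297, 2017, 1038]) cube([1133, 304, 173]);
translate([297, 2321, 1211]) cube([1133, 304, 173]);
translate([297, 2625, 1384]) cube([1133, 304, 173]);


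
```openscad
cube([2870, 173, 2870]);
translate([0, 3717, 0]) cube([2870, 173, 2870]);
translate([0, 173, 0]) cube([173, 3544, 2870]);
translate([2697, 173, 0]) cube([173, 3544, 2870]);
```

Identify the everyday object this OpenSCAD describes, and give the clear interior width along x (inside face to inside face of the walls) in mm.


A house (or room) frame. The interior width is 2524 mm.

Four 2870 mm walls enclosing a rectangle with no floor or roof — a room or house frame. Outside width is 2870 mm and wall thickness is 173 mm, so the interior width is 2870 − 2 × 173 = 2524 mm.


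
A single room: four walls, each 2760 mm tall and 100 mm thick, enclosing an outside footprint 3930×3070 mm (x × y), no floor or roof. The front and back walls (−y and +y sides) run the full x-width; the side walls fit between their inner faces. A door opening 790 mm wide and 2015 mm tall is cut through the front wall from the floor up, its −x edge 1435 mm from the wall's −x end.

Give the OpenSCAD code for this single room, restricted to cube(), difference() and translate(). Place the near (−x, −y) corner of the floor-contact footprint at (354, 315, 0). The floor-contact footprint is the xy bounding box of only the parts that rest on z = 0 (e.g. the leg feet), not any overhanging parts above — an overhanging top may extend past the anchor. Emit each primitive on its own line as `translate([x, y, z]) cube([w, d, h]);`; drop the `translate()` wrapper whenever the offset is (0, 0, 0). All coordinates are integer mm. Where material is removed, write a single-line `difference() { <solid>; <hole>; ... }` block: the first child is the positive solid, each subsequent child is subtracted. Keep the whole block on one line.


difference() { translate([354, 315, 0]) cube([3930, 100, 2760]); translate([1789, 315, 0]) cube([790, 100, 2015]); }
translate([354, 3285, 0]) cube([3930, 100, 2760]);
translate([354, 415, 0]) cube([100, 2870, 2760]);
translate([4184, 415, 0]) cube([100, 2870, 2760]);


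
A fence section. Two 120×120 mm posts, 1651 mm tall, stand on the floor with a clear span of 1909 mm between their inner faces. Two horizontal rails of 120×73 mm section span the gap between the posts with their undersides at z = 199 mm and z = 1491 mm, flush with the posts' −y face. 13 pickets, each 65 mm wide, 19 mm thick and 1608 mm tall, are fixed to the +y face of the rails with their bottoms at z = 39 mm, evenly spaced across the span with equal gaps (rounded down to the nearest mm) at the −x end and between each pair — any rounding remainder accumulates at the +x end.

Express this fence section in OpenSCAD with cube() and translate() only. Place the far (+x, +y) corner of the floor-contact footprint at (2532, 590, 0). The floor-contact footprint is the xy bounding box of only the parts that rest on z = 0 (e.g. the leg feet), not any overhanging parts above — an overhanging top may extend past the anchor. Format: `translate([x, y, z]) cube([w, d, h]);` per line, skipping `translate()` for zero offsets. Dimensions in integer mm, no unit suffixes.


translate([383, 470, 0]) cube([120, 120, 1651]);
translate([2412, 470, 0]) cube([120, 120, 1651]);
translate([503, 470, 199]) cube([1909, 120, 73]);
translate([503, 470, 1491]) cube([1909, 120, 73]);
translate([579, 590, 39]) cube([65, 19, 1608]);
translate([720, 590, 39]) cube([65, 19, 1608]);
translate([861, 590, 39]) cube([65, 19, 1608]);
translate([1002, 590, 39]) cube([65, 19, 1608]);
translate([1143, 590, 39]) cube([65, 19, 1608]);
translate([1284, 590, 39]) cube([65, 19, 1608]);
translate([1425, 590, 39]) cube([65, 19, 1608]);
translate([1566, 590, 39]) cube([65, 19, 1608]);
translate([1707, 590, 39]) cube([65, 19, 1608]);
translate([1848, 590, 39]) cube([65, 19, 1608]);
translate([1989, 590, 39]) cube([65, 19, 1608]);
translate([2130, 590, 39]) cube([65, 19, 1608]);
translate([2271, 590, 39]) cube([65, 19, 1608]);


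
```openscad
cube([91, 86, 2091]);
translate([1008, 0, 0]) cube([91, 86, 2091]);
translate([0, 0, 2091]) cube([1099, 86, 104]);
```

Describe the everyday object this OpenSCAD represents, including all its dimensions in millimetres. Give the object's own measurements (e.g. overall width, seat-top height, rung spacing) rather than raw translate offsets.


A door frame. The clear opening is 917 mm wide and 2091 mm high. Two 91 mm wide jambs, 86 mm deep, stand either side of the opening from the floor to the top of the opening. A 104 mm thick head sits across the top of both jambs, spanning the full outside width of the frame.


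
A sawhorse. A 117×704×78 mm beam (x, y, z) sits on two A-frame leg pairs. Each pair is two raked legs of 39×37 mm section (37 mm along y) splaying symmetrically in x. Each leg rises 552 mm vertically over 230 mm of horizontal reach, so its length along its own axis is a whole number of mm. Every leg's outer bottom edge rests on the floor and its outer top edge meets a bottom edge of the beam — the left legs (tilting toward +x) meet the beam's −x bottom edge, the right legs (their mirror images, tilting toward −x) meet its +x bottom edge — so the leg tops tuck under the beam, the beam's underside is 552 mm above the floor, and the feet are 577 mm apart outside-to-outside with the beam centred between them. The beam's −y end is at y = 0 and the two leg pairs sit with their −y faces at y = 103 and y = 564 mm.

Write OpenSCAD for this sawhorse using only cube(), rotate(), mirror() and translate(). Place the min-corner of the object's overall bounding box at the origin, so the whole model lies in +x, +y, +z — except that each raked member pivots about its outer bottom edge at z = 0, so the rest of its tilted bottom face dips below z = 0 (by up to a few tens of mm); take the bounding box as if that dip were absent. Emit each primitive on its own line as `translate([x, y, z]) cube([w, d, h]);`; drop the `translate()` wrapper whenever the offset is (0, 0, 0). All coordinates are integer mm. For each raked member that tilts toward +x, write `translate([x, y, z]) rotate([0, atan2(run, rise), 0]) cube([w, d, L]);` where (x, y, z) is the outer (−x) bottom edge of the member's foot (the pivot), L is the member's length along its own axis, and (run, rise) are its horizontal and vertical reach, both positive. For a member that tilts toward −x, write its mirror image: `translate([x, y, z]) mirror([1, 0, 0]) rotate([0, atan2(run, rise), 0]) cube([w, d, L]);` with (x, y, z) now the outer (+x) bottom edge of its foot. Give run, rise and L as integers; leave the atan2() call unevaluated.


translate([230, 0, 552]) cube([117, 704, 78]);
translate([0, 103, 0]) rotate([0, atan2(230, 552), 0]) cube([39, 37, 598]);
translate([577, 103, 0]) mirror([1, 0, 0]) rotate([0, atan2(230, 552), 0]) cube([39, 37, 598]);
translate([0, 564, 0]) rotate([0, atan2(230, 552), 0]) cube([39, 37, 598]);
translate([577, 564, 0]) mirror([1, 0, 0]) rotate([0, atan2(230, 552), 0]) cube([39, 37, 598]);


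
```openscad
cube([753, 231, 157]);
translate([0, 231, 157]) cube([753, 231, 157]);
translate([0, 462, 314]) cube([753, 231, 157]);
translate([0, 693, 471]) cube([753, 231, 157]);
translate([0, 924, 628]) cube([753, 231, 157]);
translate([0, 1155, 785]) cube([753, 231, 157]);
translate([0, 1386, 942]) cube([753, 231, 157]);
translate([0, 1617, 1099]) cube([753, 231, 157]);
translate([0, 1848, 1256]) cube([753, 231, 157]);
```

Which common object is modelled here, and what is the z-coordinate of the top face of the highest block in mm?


A staircase. The total rise is 1413 mm.

9 identical blocks, each offset up and back from the previous — a staircase. Each step is 157 mm tall and there are 9 of them, so the total rise is 9 × 157 = 1413 mm.


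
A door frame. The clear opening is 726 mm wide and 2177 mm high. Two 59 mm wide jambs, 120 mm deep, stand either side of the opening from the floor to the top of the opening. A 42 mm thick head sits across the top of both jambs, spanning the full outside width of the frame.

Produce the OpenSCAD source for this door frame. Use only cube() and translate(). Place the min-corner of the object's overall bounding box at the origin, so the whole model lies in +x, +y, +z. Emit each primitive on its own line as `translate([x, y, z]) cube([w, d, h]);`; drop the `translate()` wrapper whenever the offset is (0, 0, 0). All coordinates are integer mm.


cube([59, 120, 2177]);
translate([785, 0, 0]) cube([59, 120, 2177]);
translate([0, 0, 2177]) cube([844, 120, 42]);


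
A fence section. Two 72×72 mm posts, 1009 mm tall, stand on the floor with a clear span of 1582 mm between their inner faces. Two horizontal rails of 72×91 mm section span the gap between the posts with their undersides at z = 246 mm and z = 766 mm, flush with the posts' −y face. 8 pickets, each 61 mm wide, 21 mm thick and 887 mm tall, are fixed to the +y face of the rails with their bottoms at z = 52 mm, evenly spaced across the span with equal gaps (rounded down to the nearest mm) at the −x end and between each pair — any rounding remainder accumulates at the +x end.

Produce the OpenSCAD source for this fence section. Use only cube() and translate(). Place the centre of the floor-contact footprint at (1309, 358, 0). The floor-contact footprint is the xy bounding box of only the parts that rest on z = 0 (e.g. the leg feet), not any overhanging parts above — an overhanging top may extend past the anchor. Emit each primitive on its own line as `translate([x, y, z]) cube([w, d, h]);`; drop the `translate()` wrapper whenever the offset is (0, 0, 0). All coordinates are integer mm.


translate([446, 322, 0]) cube([72, 72, 1009]);
translate([2100, 322, 0]) cube([72, 72, 1009]);
translate([518, 322, 246]) cube([1582, 72, 91]);
translate([518, 322, 766]) cube([1582, 72, 91]);
translate([639, 394, 52]) cube([61, 21, 887]);
translate([821, 394, 52]) cube([61, 21, 887]);
translate([1003, 394, 52]) cube([61, 21, 887]);
translate([1185, 394, 52]) cube([61, 21, 887]);
translate([1367, 394, 52]) cube([61, 21, 887]);
translate([1549, 394, 52]) cube([61, 21, 887]);
translate([1731, 394, 52]) cube([61, 21, 887]);
translate([1913, 394, 52]) cube([61, 21, 887]);


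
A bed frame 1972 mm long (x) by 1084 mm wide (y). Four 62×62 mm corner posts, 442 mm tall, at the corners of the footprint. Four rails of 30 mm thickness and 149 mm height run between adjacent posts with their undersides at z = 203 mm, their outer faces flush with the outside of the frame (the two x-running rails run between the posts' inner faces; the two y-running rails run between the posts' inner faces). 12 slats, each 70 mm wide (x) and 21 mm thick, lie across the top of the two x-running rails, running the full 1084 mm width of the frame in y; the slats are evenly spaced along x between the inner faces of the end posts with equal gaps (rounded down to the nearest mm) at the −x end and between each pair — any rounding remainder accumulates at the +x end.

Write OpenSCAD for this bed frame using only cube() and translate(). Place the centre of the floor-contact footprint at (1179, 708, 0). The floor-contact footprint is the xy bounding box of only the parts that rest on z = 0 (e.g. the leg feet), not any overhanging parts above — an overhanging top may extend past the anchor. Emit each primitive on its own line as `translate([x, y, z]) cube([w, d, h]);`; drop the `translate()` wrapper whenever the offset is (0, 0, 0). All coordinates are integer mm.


translate([193, 166, 0]) cube([62, 62, 442]);
translate([193, 1188, 0]) cube([62, 62, 442]);
translate([2103, 166, 0]) cube([62, 62, 442]);
translate([2103, 1188, 0]) cube([62, 62, 442]);
translate([255, 166, 203]) cube([1848, 30, 149]);
translate([255, 1220, 203]) cube([1848, 30, 149]);
translate([193, 228, 203]) cube([30, 960, 149]);
translate([2135, 228, 203]) cube([30, 960, 149]);
translate([332, 166, 352]) cube([70, 1084, 21]);
translate([479, 166, 352]) cube([70, 1084, 21]);
translate([626, 166, 352]) cube([70, 1084, 21]);
translate([773, 166, 352]) cube([70, 1084, 21]);
translate([920, 166, 352]) cube([70, 1084, 21]);
translate([1067, 166, 352]) cube([70, 1084, 21]);
translate([1214, 166, 352]) cube([70, 1084, 21]);
translate([1361, 166, 352]) cube([70, 1084, 21]);
translate([1508, 166, 352]) cube([70, 1084, 21]);
translate([1655, 166, 352]) cube([70, 1084, 21]);
translate([1802, 166, 352]) cube([70, 1084, 21]);
translate([1949, 166, 352]) cube([70, 1084, 21]);


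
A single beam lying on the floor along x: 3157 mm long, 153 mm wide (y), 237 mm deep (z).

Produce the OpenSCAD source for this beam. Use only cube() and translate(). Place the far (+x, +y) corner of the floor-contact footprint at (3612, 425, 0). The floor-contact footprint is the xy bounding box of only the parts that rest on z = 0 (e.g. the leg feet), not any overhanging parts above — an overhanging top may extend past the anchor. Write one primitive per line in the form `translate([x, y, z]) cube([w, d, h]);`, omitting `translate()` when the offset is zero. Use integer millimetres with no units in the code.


translate([455, 272, 0]) cube([3157, 153, 237]);


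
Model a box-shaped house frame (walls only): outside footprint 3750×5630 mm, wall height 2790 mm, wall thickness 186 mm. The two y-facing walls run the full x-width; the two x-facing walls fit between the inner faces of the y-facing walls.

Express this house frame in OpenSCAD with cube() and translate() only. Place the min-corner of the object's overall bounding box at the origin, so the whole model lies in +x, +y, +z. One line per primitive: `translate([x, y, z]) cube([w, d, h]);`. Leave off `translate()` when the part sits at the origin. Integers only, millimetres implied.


cube([3750, 186, 2790]);
translate([0, 5444, 0]) cube([3750, 186, 2790]);
translate([0, 186, 0]) cube([186, 5258, 2790]);
translate([3564, 186, 0]) cube([186, 5258, 2790]);


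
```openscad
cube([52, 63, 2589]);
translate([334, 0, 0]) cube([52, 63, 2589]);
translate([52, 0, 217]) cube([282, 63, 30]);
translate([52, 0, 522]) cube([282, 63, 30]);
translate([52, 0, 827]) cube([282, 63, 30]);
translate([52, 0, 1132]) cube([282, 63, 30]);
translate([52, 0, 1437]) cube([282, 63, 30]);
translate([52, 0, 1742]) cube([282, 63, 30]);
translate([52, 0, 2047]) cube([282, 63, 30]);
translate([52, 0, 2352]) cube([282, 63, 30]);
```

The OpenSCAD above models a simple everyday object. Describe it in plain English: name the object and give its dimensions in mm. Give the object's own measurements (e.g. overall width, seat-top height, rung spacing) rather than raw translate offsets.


A straight ladder. Two 52×63 mm vertical rails, 2589 mm tall, stand 386 mm apart (outside-to-outside) with their front faces coplanar on the −y side. 8 rungs, each 63 mm deep and 30 mm tall, span between the inner faces of the rails, front faces flush with the rails. The lowest rung's underside is at z = 217 mm and rungs are spaced 305 mm apart (underside to underside).


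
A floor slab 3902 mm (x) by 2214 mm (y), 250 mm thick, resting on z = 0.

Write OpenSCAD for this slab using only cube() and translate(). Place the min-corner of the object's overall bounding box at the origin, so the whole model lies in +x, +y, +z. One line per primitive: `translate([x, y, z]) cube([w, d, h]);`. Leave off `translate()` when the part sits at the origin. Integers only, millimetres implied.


cube([3902, 2214, 250]);


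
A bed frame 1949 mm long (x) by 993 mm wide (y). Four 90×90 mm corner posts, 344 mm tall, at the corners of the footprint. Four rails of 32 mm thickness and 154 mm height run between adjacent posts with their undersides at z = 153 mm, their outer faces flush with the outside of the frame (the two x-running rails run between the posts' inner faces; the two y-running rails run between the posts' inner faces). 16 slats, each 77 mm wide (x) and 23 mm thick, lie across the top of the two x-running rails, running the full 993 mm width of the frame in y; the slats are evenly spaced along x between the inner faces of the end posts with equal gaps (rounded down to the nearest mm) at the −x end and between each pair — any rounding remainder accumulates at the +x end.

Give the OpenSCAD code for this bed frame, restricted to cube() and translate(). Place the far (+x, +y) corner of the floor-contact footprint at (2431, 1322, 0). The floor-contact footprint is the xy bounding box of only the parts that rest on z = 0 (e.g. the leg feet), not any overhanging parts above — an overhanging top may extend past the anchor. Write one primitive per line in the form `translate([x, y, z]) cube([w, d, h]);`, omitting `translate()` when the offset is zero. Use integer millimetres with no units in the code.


translate([482, 329, 0]) cube([90, 90, 344]);
translate([482, 1232, 0]) cube([90, 90, 344]);
translate([2341, 329, 0]) cube([90, 90, 344]);
translate([2341, 1232, 0]) cube([90, 90, 344]);
translate([572, 329, 153]) cube([1769, 32, 154]);
translate([572, 1290, 153]) cube([1769, 32, 154]);
translate([482, 419, 153]) cube([32, 813, 154]);
translate([2399, 419, 153]) cube([32, 813, 154]);
translate([603, 329, 307]) cube([77, 993, 23]);
translate([711, 329, 307]) cube([77, 993, 23]);
translate([819, 329, 307]) cube([77, 993, 23]);
translate([927, 329, 307]) cube([77, 993, 23]);
translate([1035, 329, 307]) cube([77, 993, 23]);
translate([1143, 329, 307]) cube([77, 993, 23]);
translate([1251, 329, 307]) cube([77, 993, 23]);
translate([1359, 329, 307]) cube([77, 993, 23]);
translate([1467, 329, 307]) cube([77, 993, 23]);
translate([1575, 329, 307]) cube([77, 993, 23]);
translate([1683, 329, 307]) cube([77, 993, 23]);
translate([1791, 329, 307]) cube([77, 993, 23]);
translate([1899, 329, 307]) cube([77, 993, 23]);
translate([2007, 329, 307]) cube([77, 993, 23]);
translate([2115, 329, 307]) cube([77, 993, 23]);
translate([2223, 329, 307]) cube([77, 993, 23]);


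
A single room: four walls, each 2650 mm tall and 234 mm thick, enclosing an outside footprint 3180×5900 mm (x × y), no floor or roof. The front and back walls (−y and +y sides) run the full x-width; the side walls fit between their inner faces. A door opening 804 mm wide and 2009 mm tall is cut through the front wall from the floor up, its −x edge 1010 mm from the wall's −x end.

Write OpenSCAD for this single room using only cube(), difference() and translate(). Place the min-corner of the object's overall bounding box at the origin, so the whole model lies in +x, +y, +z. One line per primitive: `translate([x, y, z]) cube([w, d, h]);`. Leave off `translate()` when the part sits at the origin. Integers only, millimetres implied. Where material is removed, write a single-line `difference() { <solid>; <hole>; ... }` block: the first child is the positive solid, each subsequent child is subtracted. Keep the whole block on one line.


difference() { cube([3180, 234, 2650]); translate([1010, 0, 0]) cube([804, 234, 2009]); }
translate([0, 5666, 0]) cube([3180, 234, 2650]);
translate([0, 234, 0]) cube([234, 5432, 2650]);
translate([2946, 234, 0]) cube([234, 5432, 2650]);


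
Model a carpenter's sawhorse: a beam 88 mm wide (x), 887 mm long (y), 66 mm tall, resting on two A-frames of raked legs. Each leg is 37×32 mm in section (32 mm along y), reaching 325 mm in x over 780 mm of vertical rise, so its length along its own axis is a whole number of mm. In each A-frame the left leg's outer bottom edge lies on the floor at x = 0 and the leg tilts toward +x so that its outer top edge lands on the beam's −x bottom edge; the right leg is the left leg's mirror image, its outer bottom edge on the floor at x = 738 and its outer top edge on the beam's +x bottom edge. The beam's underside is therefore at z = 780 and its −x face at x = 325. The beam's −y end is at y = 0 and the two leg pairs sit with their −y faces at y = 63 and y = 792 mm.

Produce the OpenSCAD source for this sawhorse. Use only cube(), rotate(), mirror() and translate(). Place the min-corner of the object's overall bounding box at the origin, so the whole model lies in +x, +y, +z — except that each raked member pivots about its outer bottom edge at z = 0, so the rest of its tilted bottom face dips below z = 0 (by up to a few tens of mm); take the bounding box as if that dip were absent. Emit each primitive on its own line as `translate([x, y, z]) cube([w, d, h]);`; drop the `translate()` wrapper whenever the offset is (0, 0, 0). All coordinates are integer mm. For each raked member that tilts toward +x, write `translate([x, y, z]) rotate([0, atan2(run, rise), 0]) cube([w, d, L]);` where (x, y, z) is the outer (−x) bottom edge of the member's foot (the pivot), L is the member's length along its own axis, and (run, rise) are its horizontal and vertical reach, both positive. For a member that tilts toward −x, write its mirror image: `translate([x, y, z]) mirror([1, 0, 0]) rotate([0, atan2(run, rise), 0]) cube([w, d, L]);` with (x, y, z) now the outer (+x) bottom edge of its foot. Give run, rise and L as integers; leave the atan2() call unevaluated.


translate([325, 0, 780]) cube([88, 887, 66]);
translate([0, 63, 0]) rotate([0, atan2(325, 780), 0]) cube([37, 32, 845]);
translate([738, 63, 0]) mirror([1, 0, 0]) rotate([0, atan2(325, 780), 0]) cube([37, 32, 845]);
translate([0, 792, 0]) rotate([0, atan2(325, 780), 0]) cube([37, 32, 845]);
translate([738, 792, 0]) mirror([1, 0, 0]) rotate([0, atan2(325, 780), 0]) cube([37, 32, 845]);


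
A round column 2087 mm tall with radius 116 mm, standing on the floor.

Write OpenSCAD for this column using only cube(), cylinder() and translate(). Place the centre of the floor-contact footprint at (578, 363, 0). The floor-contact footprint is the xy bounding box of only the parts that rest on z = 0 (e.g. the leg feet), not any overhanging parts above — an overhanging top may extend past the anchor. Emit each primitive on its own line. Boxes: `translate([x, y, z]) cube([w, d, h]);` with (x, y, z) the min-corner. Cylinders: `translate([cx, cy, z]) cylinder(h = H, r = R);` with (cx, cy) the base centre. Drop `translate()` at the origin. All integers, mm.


translate([578, 363, 0]) cylinder(h = 2087, r = 116);


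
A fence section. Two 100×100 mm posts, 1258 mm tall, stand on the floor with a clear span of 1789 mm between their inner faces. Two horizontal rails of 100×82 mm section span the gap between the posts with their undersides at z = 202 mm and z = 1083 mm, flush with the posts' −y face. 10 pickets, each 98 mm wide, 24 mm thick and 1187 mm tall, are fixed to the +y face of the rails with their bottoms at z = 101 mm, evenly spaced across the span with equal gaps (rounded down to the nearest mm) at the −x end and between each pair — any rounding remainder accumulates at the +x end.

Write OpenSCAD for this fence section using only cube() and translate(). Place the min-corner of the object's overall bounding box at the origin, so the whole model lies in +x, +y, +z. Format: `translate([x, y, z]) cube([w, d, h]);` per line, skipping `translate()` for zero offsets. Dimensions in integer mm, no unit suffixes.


cube([100, 100, 1258]);
translate([1889, 0, 0]) cube([100, 100, 1258]);
translate([100, 0, 202]) cube([1789, 100, 82]);
translate([100, 0, 1083]) cube([1789, 100, 82]);
translate([173, 100, 101]) cube([98, 24, 1187]);
translate([344, 100, 101]) cube([98, 24, 1187]);
translate([515, 100, 101]) cube([98, 24, 1187]);
translate([686, 100, 101]) cube([98, 24, 1187]);
translate([857, 100, 101]) cube([98, 24, 1187]);
translate([1028, 100, 101]) cube([98, 24, 1187]);
translate([1199, 100, 101]) cube([98, 24, 1187]);
translate([1370, 100, 101]) cube([98, 24, 1187]);
translate([1541, 100, 101]) cube([98, 24, 1187]);
translate([1712, 100, 101]) cube([98, 24, 1187]);


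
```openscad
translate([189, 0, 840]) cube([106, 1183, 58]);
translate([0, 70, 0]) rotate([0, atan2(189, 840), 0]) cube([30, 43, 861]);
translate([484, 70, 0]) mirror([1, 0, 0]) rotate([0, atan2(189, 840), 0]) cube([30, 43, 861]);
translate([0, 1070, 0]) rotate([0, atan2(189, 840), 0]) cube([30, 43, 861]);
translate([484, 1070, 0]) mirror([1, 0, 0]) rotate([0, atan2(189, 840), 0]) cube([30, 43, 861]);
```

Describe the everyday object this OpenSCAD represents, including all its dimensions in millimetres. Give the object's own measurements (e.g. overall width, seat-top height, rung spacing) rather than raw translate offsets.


A sawhorse. A 106×1183×58 mm beam (x, y, z) sits on two A-frame leg pairs. Each pair is two raked legs of 30×43 mm section (43 mm along y) splaying symmetrically in x. Each leg rises 840 mm vertically over 189 mm of horizontal reach and is 861 mm long along its own axis. Every leg's outer bottom edge rests on the floor and its outer top edge meets a bottom edge of the beam — the left legs (tilting toward +x) meet the beam's −x bottom edge, the right legs (their mirror images, tilting toward −x) meet its +x bottom edge — so the leg tops tuck under the beam, the beam's underside is 840 mm above the floor, and the feet are 484 mm apart outside-to-outside with the beam centred between them. The two leg pairs are set in 70 mm from either end of the beam.
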